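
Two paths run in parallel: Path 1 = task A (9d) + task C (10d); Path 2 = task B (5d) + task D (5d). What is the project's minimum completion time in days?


Path 1 = 9 + 10 = 19 days
Path 2 = 5 + 5 = 10 days
Duration = max(19, 10) = 19 days

19 days


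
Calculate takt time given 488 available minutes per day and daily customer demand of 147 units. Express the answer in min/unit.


Formula: Takt Time = Available Production Time / Customer Demand
Takt = 488 min/day / 147 units/day
Takt = 3.32 min/unit

3.32 min/unit


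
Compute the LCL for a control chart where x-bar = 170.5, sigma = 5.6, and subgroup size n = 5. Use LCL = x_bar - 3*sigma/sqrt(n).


LCL = 170.5 - 3 * 5.6 / sqrt(5)

162.99


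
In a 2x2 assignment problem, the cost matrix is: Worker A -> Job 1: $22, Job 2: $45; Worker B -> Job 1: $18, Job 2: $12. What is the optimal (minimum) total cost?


Option 1: A->1 + B->2 = $22 + $12 = $34
Option 2: A->2 + B->1 = $45 + $18 = $63
Min cost = min($34, $63) = $34

$34


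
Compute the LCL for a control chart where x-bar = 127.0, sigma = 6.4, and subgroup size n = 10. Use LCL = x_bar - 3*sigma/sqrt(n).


LCL = 127.0 - 3 * 6.4 / sqrt(10)

120.93


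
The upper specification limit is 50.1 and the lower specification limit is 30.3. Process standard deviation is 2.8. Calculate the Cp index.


Cp = (50.1 - 30.3) / (6 * 2.8)

1.18


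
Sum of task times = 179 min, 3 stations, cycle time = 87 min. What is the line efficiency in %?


Formula: Efficiency = Sum of Task Times / (N_stations * CT) * 100
Total station capacity = 3 stations * 87 min = 261 min
Efficiency = 179 / 261 * 100 = 68.6%

68.6%


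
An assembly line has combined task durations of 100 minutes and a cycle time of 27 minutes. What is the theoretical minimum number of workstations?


Formula: N_min = ceil(Sum of Task Times / Cycle Time)
N_min = ceil(100 min / 27 min) = ceil(3.7037)
N_min = 4 stations

4


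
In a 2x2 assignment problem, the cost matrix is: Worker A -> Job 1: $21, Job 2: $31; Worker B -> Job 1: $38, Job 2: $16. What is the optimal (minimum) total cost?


Option 1: A->1 + B->2 = $21 + $16 = $37
Option 2: A->2 + B->1 = $31 + $38 = $69
Min cost = min($37, $69) = $37

$37


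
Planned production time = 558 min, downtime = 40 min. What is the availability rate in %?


Formula: Availability = (Planned Time - Downtime) / Planned Time * 100
Uptime = 558 - 40 = 518 min
Availability = 518 / 558 * 100 = 92.8%

92.8%


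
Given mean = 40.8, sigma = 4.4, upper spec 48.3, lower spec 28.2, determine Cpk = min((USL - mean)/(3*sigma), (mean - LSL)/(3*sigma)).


Cpu = (48.3 - 40.8) / (3 * 4.4) = 0.57
Cpl = (40.8 - 28.2) / (3 * 4.4) = 0.95
Cpk = min(0.57, 0.95) = 0.57

0.57


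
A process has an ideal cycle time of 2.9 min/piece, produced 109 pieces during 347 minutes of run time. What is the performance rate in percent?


Formula: Performance = (Ideal CT * Total Count) / Run Time * 100
Ideal output time = 2.9 * 109 = 316.1 min
Performance = 316.1 / 347 * 100 = 91.1%

91.1%


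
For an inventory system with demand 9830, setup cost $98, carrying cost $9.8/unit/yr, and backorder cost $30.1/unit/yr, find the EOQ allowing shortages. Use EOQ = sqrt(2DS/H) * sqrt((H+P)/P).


Formula: EOQ* = sqrt(2DS/H) * sqrt((H+P)/P)
Base EOQ = sqrt(2*9830*98/9.8) = 443.4 units
Correction = sqrt((9.8+30.1)/30.1) = 1.15134
EOQ* = 443.4 * 1.15134 = 510.5 units

510.5 units


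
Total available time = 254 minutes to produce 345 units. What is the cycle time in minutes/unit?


Formula: CT = Available Time / Number of Units
CT = 254 min / 345 units
CT = 0.74 min/unit

0.74 min/unit


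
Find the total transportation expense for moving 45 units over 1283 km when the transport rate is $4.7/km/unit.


TC = dist * cost * units = 1283 * 4.7 * 45 = $271354.50

$271354.50


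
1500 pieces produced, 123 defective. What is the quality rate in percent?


Formula: Quality Rate = Good Pieces / Total Pieces * 100
Good pieces = 1500 - 123 = 1377
QR = 1377 / 1500 * 100 = 91.8%

91.8%


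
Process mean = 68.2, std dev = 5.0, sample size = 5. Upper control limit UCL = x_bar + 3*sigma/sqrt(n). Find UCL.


UCL = 68.2 + 3 * 5.0 / sqrt(5)

74.91


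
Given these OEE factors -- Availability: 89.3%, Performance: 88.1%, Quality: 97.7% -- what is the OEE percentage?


Formula: OEE = Availability * Performance * Quality / 10000
A * P = 89.3% * 88.1% / 100 = 78.67%
OEE = 78.67% * 97.7% / 100 = 76.9%

76.9%


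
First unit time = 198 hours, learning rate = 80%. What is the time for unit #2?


Formula: T_n = T_1 * (learning_rate)^(log2(n)) where learning_rate = rate/100
Doublings = log2(2) = 1
T_n = 198 * 0.8^1
T_n = 198 * 0.8 = 158.4 hours

158.4 hours


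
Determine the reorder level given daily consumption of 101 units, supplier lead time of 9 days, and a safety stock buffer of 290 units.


Formula: ROP = (Daily Demand * Lead Time) + Safety Stock
Demand during lead time = 101 * 9 = 909 units
ROP = 909 + 290 = 1199 units

1199 units


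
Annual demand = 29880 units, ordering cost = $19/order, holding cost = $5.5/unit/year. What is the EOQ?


Formula: EOQ = sqrt(2 * D * S / H)
Numerator: 2 * 29880 * 19 = 1135440
2DS/H = 1135440 / 5.5 = 206443.6
EOQ = sqrt(206443.6) = 454.4 units

454.4 units


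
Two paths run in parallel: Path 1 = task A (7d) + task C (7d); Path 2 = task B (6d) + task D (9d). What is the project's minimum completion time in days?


Path 1 = 7 + 7 = 14 days
Path 2 = 6 + 9 = 15 days
Duration = max(14, 15) = 15 days

15 days


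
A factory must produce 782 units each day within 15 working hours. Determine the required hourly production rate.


Formula: Production Rate = Daily Demand / Available Hours
Rate = 782 units/day / 15 hours/day
Rate = 52.1 units/hour

52.1 units/hour


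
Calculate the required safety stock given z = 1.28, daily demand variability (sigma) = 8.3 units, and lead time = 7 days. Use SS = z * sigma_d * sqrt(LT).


Formula: SS = z * sigma_d * sqrt(LT)
sqrt(LT) = sqrt(7) = 2.6458
SS = 1.28 * 8.3 * 2.6458
SS = 28.1 units

28.1 units


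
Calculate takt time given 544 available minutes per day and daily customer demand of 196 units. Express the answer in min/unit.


Formula: Takt Time = Available Production Time / Customer Demand
Takt = 544 min/day / 196 units/day
Takt = 2.78 min/unit

2.78 min/unit


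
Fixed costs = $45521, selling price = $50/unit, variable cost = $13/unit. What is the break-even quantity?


Formula: BEQ = Fixed Costs / (Price - Variable Cost)
Contribution margin = $50 - $13 = $37/unit
BEQ = ceil($45521 / $37/unit) = ceil(1230.3) = 1231 units

1231 units


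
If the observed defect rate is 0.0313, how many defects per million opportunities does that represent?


DPMO = defect_rate * 1000000 = 0.0313 * 1000000

31300


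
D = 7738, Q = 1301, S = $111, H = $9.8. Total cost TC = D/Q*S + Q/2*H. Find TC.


TC = 7738/1301 * 111 + 1301/2 * 9.8

$7035.10


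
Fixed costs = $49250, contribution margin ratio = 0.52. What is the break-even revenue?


Formula: BER = Fixed Costs / Contribution Margin Ratio
BER = $49250 / 0.52
BER = $94711.54 (to the nearest cent)

$94711.54


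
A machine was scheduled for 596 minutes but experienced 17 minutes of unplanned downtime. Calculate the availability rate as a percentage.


Formula: Availability = (Planned Time - Downtime) / Planned Time * 100
Uptime = 596 - 17 = 579 min
Availability = 579 / 596 * 100 = 97.1%

97.1%


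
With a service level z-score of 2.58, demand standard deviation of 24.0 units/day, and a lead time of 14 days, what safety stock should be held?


Formula: SS = z * sigma_d * sqrt(LT)
sqrt(LT) = sqrt(14) = 3.7417
SS = 2.58 * 24.0 * 3.7417
SS = 231.7 units

231.7 units


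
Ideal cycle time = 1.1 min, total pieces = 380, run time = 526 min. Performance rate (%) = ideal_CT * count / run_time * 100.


Formula: Performance = (Ideal CT * Total Count) / Run Time * 100
Ideal output time = 1.1 * 380 = 418.0 min
Performance = 418.0 / 526 * 100 = 79.5%

79.5%


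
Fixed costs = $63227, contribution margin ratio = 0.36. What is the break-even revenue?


Formula: BER = Fixed Costs / Contribution Margin Ratio
BER = $63227 / 0.36
BER = $175630.56 (to the nearest cent)

$175630.56


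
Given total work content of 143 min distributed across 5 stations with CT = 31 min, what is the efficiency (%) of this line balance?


Formula: Efficiency = Sum of Task Times / (N_stations * CT) * 100
Total station capacity = 5 stations * 31 min = 155 min
Efficiency = 143 / 155 * 100 = 92.3%

92.3%


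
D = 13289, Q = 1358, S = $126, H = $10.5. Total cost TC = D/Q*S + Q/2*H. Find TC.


TC = 13289/1358 * 126 + 1358/2 * 10.5

$8362.50


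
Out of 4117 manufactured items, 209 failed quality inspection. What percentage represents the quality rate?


Formula: Quality Rate = Good Pieces / Total Pieces * 100
Good pieces = 4117 - 209 = 3908
QR = 3908 / 4117 * 100 = 94.9%

94.9%


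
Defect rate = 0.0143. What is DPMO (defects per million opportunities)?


DPMO = defect_rate * 1000000 = 0.0143 * 1000000

14300


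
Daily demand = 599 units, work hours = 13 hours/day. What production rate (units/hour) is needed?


Formula: Production Rate = Daily Demand / Available Hours
Rate = 599 units/day / 13 hours/day
Rate = 46.1 units/hour

46.1 units/hour


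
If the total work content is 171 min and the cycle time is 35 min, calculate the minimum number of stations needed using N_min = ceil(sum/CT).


Formula: N_min = ceil(Sum of Task Times / Cycle Time)
N_min = ceil(171 min / 35 min) = ceil(4.8857)
N_min = 5 stations

5


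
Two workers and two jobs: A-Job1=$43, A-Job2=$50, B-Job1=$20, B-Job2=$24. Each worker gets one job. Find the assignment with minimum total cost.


Option 1: A->1 + B->2 = $43 + $24 = $67
Option 2: A->2 + B->1 = $50 + $20 = $70
Min cost = min($67, $70) = $67

$67


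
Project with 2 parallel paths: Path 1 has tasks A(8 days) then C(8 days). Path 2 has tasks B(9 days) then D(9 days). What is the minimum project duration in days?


Path 1 = 8 + 8 = 16 days
Path 2 = 9 + 9 = 18 days
Duration = max(16, 18) = 18 days

18 days


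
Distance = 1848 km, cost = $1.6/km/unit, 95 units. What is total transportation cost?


TC = dist * cost * units = 1848 * 1.6 * 95 = $280896.00

$280896.00


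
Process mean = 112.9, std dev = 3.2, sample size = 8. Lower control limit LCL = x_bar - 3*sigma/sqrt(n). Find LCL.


LCL = 112.9 - 3 * 3.2 / sqrt(8)

109.51


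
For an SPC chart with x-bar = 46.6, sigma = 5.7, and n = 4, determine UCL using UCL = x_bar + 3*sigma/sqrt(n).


UCL = 46.6 + 3 * 5.7 / sqrt(4)

55.15


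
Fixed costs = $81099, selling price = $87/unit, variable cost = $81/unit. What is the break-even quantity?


Formula: BEQ = Fixed Costs / (Price - Variable Cost)
Contribution margin = $87 - $81 = $6/unit
BEQ = ceil($81099 / $6/unit) = ceil(13516.5) = 13517 units

13517 units


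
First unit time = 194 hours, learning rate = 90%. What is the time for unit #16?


Formula: T_n = T_1 * (learning_rate)^(log2(n)) where learning_rate = rate/100
Doublings = log2(16) = 4
T_n = 194 * 0.9^4
T_n = 194 * 0.6561 = 127.3 hours

127.3 hours


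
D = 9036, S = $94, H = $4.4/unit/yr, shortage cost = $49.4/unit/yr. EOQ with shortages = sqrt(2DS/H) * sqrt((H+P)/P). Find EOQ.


Formula: EOQ* = sqrt(2DS/H) * sqrt((H+P)/P)
Base EOQ = sqrt(2*9036*94/4.4) = 621.36 units
Correction = sqrt((4.4+49.4)/49.4) = 1.04358
EOQ* = 621.36 * 1.04358 = 648.4 units

648.4 units


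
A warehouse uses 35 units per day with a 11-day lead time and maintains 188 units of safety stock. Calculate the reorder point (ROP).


Formula: ROP = (Daily Demand * Lead Time) + Safety Stock
Demand during lead time = 35 * 11 = 385 units
ROP = 385 + 188 = 573 units

573 units


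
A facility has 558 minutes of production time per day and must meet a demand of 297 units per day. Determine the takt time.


Formula: Takt Time = Available Production Time / Customer Demand
Takt = 558 min/day / 297 units/day
Takt = 1.88 min/unit

1.88 min/unit


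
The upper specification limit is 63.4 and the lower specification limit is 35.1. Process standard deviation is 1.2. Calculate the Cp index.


Cp = (63.4 - 35.1) / (6 * 1.2)

3.93


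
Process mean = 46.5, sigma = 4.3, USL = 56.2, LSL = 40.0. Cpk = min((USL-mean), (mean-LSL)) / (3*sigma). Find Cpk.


Cpu = (56.2 - 46.5) / (3 * 4.3) = 0.75
Cpl = (46.5 - 40.0) / (3 * 4.3) = 0.5
Cpk = min(0.75, 0.5) = 0.5

0.5


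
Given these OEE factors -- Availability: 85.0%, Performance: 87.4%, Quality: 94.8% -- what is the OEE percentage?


Formula: OEE = Availability * Performance * Quality / 10000
A * P = 85.0% * 87.4% / 100 = 74.29%
OEE = 74.29% * 94.8% / 100 = 70.4%

70.4%


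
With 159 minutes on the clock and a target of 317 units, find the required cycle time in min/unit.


Formula: CT = Available Time / Number of Units
CT = 159 min / 317 units
CT = 0.5 min/unit

0.5 min/unit


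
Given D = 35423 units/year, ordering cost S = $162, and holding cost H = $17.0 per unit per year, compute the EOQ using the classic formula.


Formula: EOQ = sqrt(2 * D * S / H)
Numerator: 2 * 35423 * 162 = 11477052
2DS/H = 11477052 / 17.0 = 675120.7
EOQ = sqrt(675120.7) = 821.7 units

821.7 units


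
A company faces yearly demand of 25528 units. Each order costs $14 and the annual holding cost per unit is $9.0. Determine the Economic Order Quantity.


Formula: EOQ = sqrt(2 * D * S / H)
Numerator: 2 * 25528 * 14 = 714784
2DS/H = 714784 / 9.0 = 79420.4
EOQ = sqrt(79420.4) = 281.8 units

281.8 units


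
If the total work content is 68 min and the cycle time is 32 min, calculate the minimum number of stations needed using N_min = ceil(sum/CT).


Formula: N_min = ceil(Sum of Task Times / Cycle Time)
N_min = ceil(68 min / 32 min) = ceil(2.125)
N_min = 3 stations

3


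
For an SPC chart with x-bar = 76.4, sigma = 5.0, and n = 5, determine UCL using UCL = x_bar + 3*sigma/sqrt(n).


UCL = 76.4 + 3 * 5.0 / sqrt(5)

83.11


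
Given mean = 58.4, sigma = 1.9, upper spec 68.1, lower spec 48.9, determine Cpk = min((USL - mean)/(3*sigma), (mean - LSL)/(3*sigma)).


Cpu = (68.1 - 58.4) / (3 * 1.9) = 1.7
Cpl = (58.4 - 48.9) / (3 * 1.9) = 1.67
Cpk = min(1.7, 1.67) = 1.67

1.67


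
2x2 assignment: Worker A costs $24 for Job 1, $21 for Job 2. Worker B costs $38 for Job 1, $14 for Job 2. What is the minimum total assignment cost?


Option 1: A->1 + B->2 = $24 + $14 = $38
Option 2: A->2 + B->1 = $21 + $38 = $59
Min cost = min($38, $59) = $38

$38


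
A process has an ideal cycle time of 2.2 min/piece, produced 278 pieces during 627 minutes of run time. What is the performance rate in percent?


Formula: Performance = (Ideal CT * Total Count) / Run Time * 100
Ideal output time = 2.2 * 278 = 611.6 min
Performance = 611.6 / 627 * 100 = 97.5%

97.5%


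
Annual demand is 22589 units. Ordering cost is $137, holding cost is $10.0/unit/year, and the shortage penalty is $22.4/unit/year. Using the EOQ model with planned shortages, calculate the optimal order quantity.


Formula: EOQ* = sqrt(2DS/H) * sqrt((H+P)/P)
Base EOQ = sqrt(2*22589*137/10.0) = 786.73 units
Correction = sqrt((10.0+22.4)/22.4) = 1.20268
EOQ* = 786.73 * 1.20268 = 946.2 units

946.2 units


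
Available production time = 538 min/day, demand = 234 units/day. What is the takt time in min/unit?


Formula: Takt Time = Available Production Time / Customer Demand
Takt = 538 min/day / 234 units/day
Takt = 2.3 min/unit

2.3 min/unit


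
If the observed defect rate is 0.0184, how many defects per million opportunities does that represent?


DPMO = defect_rate * 1000000 = 0.0184 * 1000000

18400


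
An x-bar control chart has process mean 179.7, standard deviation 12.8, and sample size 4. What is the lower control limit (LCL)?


LCL = 179.7 - 3 * 12.8 / sqrt(4)

160.5


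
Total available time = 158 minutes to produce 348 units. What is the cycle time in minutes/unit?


Formula: CT = Available Time / Number of Units
CT = 158 min / 348 units
CT = 0.45 min/unit

0.45 min/unit


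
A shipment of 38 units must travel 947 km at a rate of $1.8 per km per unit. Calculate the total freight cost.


TC = dist * cost * units = 947 * 1.8 * 38 = $64774.80

$64774.80


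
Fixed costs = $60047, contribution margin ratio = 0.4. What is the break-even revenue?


Formula: BER = Fixed Costs / Contribution Margin Ratio
BER = $60047 / 0.4
BER = $150117.50 (to the nearest cent)

$150117.50


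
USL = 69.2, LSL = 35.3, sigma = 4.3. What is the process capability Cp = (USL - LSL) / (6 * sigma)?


Cp = (69.2 - 35.3) / (6 * 4.3)

1.31


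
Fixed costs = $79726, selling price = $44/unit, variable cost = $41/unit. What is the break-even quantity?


Formula: BEQ = Fixed Costs / (Price - Variable Cost)
Contribution margin = $44 - $41 = $3/unit
BEQ = ceil($79726 / $3/unit) = ceil(26575.33) = 26576 units

26576 units


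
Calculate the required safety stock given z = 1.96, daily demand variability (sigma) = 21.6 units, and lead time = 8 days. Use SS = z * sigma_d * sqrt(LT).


Formula: SS = z * sigma_d * sqrt(LT)
sqrt(LT) = sqrt(8) = 2.8284
SS = 1.96 * 21.6 * 2.8284
SS = 119.7 units

119.7 units


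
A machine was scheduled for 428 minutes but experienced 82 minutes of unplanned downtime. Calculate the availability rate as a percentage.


Formula: Availability = (Planned Time - Downtime) / Planned Time * 100
Uptime = 428 - 82 = 346 min
Availability = 346 / 428 * 100 = 80.8%

80.8%


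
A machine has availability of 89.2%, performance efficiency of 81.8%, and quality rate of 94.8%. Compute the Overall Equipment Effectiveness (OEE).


Formula: OEE = Availability * Performance * Quality / 10000
A * P = 89.2% * 81.8% / 100 = 72.97%
OEE = 72.97% * 94.8% / 100 = 69.2%

69.2%


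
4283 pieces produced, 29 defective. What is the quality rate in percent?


Formula: Quality Rate = Good Pieces / Total Pieces * 100
Good pieces = 4283 - 29 = 4254
QR = 4254 / 4283 * 100 = 99.3%

99.3%


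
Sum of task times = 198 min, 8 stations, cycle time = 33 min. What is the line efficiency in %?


Formula: Efficiency = Sum of Task Times / (N_stations * CT) * 100
Total station capacity = 8 stations * 33 min = 264 min
Efficiency = 198 / 264 * 100 = 75.0%

75.0%


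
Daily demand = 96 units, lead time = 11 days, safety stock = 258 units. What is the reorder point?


Formula: ROP = (Daily Demand * Lead Time) + Safety Stock
Demand during lead time = 96 * 11 = 1056 units
ROP = 1056 + 258 = 1314 units

1314 units


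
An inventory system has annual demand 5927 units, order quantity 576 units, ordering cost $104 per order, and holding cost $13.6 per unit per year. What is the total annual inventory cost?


TC = 5927/576 * 104 + 576/2 * 13.6

$4986.95


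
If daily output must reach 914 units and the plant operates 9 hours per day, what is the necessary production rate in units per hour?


Formula: Production Rate = Daily Demand / Available Hours
Rate = 914 units/day / 9 hours/day
Rate = 101.6 units/hour

101.6 units/hour


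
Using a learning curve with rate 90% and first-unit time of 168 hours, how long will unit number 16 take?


Formula: T_n = T_1 * (learning_rate)^(log2(n)) where learning_rate = rate/100
Doublings = log2(16) = 4
T_n = 168 * 0.9^4
T_n = 168 * 0.6561 = 110.2 hours

110.2 hours


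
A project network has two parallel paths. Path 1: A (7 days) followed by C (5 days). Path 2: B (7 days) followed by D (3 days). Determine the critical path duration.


Path 1 = 7 + 5 = 12 days
Path 2 = 7 + 3 = 10 days
Duration = max(12, 10) = 12 days

12 days


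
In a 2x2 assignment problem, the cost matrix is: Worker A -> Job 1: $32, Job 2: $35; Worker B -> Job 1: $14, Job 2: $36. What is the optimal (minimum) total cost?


Option 1: A->1 + B->2 = $32 + $36 = $68
Option 2: A->2 + B->1 = $35 + $14 = $49
Min cost = min($68, $49) = $49

$49


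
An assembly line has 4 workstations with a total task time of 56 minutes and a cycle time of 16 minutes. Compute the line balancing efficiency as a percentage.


Formula: Efficiency = Sum of Task Times / (N_stations * CT) * 100
Total station capacity = 4 stations * 16 min = 64 min
Efficiency = 56 / 64 * 100 = 87.5%

87.5%


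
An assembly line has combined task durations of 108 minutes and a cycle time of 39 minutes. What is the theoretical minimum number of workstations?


Formula: N_min = ceil(Sum of Task Times / Cycle Time)
N_min = ceil(108 min / 39 min) = ceil(2.7692)
N_min = 3 stations

3


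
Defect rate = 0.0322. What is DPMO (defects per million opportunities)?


DPMO = defect_rate * 1000000 = 0.0322 * 1000000

32200


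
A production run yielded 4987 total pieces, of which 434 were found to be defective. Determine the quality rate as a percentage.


Formula: Quality Rate = Good Pieces / Total Pieces * 100
Good pieces = 4987 - 434 = 4553
QR = 4553 / 4987 * 100 = 91.3%

91.3%


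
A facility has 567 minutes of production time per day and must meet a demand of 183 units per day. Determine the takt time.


Formula: Takt Time = Available Production Time / Customer Demand
Takt = 567 min/day / 183 units/day
Takt = 3.1 min/unit

3.1 min/unit


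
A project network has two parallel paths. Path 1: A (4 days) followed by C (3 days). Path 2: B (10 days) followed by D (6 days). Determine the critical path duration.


Path 1 = 4 + 3 = 7 days
Path 2 = 10 + 6 = 16 days
Duration = max(7, 16) = 16 days

16 days


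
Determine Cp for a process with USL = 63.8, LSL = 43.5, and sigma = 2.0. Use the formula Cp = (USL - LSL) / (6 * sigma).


Cp = (63.8 - 43.5) / (6 * 2.0)

1.69


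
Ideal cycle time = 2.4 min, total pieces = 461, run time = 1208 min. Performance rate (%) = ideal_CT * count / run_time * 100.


Formula: Performance = (Ideal CT * Total Count) / Run Time * 100
Ideal output time = 2.4 * 461 = 1106.4 min
Performance = 1106.4 / 1208 * 100 = 91.6%

91.6%


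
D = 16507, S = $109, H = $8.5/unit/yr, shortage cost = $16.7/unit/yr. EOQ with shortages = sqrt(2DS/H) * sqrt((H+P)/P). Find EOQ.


Formula: EOQ* = sqrt(2DS/H) * sqrt((H+P)/P)
Base EOQ = sqrt(2*16507*109/8.5) = 650.66 units
Correction = sqrt((8.5+16.7)/16.7) = 1.22841
EOQ* = 650.66 * 1.22841 = 799.3 units

799.3 units


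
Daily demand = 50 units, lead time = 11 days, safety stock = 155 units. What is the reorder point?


Formula: ROP = (Daily Demand * Lead Time) + Safety Stock
Demand during lead time = 50 * 11 = 550 units
ROP = 550 + 155 = 705 units

705 units


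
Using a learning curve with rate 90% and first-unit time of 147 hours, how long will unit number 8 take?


Formula: T_n = T_1 * (learning_rate)^(log2(n)) where learning_rate = rate/100
Doublings = log2(8) = 3
T_n = 147 * 0.9^3
T_n = 147 * 0.729 = 107.2 hours

107.2 hours


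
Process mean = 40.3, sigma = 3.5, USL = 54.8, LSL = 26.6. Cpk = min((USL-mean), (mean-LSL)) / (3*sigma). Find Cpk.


Cpu = (54.8 - 40.3) / (3 * 3.5) = 1.38
Cpl = (40.3 - 26.6) / (3 * 3.5) = 1.3
Cpk = min(1.38, 1.3) = 1.3

1.3


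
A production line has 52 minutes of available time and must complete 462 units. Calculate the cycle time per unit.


Formula: CT = Available Time / Number of Units
CT = 52 min / 462 units
CT = 0.11 min/unit

0.11 min/unit


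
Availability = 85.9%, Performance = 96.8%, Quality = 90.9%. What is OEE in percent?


Formula: OEE = Availability * Performance * Quality / 10000
A * P = 85.9% * 96.8% / 100 = 83.15%
OEE = 83.15% * 90.9% / 100 = 75.6%

75.6%


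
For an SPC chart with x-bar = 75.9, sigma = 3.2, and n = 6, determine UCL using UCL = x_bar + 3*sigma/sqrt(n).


UCL = 75.9 + 3 * 3.2 / sqrt(6)

79.82


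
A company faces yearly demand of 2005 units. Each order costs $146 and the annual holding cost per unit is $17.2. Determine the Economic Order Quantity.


Formula: EOQ = sqrt(2 * D * S / H)
Numerator: 2 * 2005 * 146 = 585460
2DS/H = 585460 / 17.2 = 34038.4
EOQ = sqrt(34038.4) = 184.5 units

184.5 units


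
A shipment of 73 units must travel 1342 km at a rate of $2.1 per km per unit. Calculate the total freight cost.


TC = dist * cost * units = 1342 * 2.1 * 73 = $205728.60

$205728.60


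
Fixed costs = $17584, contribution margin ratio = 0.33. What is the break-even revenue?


Formula: BER = Fixed Costs / Contribution Margin Ratio
BER = $17584 / 0.33
BER = $53284.85 (to the nearest cent)

$53284.85


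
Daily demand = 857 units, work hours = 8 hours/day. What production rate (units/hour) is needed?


Formula: Production Rate = Daily Demand / Available Hours
Rate = 857 units/day / 8 hours/day
Rate = 107.1 units/hour

107.1 units/hour


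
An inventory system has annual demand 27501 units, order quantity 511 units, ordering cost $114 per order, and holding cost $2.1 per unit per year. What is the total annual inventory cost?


TC = 27501/511 * 114 + 511/2 * 2.1

$6671.80


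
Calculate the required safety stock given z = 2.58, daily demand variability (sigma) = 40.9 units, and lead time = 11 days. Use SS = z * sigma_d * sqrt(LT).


Formula: SS = z * sigma_d * sqrt(LT)
sqrt(LT) = sqrt(11) = 3.3166
SS = 2.58 * 40.9 * 3.3166
SS = 350.0 units

350.0 units


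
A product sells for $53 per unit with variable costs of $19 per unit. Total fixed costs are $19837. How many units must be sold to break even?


Formula: BEQ = Fixed Costs / (Price - Variable Cost)
Contribution margin = $53 - $19 = $34/unit
BEQ = ceil($19837 / $34/unit) = ceil(583.44) = 584 units

584 units


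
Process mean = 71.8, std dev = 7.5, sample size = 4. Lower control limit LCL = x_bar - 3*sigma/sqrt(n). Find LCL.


LCL = 71.8 - 3 * 7.5 / sqrt(4)

60.55


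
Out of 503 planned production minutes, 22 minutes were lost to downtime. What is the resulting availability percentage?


Formula: Availability = (Planned Time - Downtime) / Planned Time * 100
Uptime = 503 - 22 = 481 min
Availability = 481 / 503 * 100 = 95.6%

95.6%


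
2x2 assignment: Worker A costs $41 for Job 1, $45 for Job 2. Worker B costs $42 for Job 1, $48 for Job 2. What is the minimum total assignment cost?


Option 1: A->1 + B->2 = $41 + $48 = $89
Option 2: A->2 + B->1 = $45 + $42 = $87
Min cost = min($89, $87) = $87

$87


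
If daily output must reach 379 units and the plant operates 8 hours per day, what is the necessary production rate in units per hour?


Formula: Production Rate = Daily Demand / Available Hours
Rate = 379 units/day / 8 hours/day
Rate = 47.4 units/hour

47.4 units/hour


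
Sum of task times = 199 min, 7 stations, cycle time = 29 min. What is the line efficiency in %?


Formula: Efficiency = Sum of Task Times / (N_stations * CT) * 100
Total station capacity = 7 stations * 29 min = 203 min
Efficiency = 199 / 203 * 100 = 98.0%

98.0%


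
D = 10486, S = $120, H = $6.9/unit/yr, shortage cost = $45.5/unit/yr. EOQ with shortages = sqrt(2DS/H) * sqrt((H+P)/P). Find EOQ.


Formula: EOQ* = sqrt(2DS/H) * sqrt((H+P)/P)
Base EOQ = sqrt(2*10486*120/6.9) = 603.93 units
Correction = sqrt((6.9+45.5)/45.5) = 1.07315
EOQ* = 603.93 * 1.07315 = 648.1 units

648.1 units


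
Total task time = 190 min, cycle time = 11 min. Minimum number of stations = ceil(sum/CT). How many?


Formula: N_min = ceil(Sum of Task Times / Cycle Time)
N_min = ceil(190 min / 11 min) = ceil(17.2727)
N_min = 18 stations

18


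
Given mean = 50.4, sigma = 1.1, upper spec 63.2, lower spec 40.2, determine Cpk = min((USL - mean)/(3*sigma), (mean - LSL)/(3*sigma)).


Cpu = (63.2 - 50.4) / (3 * 1.1) = 3.88
Cpl = (50.4 - 40.2) / (3 * 1.1) = 3.09
Cpk = min(3.88, 3.09) = 3.09

3.09


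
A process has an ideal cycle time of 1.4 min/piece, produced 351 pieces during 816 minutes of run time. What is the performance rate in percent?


Formula: Performance = (Ideal CT * Total Count) / Run Time * 100
Ideal output time = 1.4 * 351 = 491.4 min
Performance = 491.4 / 816 * 100 = 60.2%

60.2%


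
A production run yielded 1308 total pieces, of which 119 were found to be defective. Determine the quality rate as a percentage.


Formula: Quality Rate = Good Pieces / Total Pieces * 100
Good pieces = 1308 - 119 = 1189
QR = 1189 / 1308 * 100 = 90.9%

90.9%


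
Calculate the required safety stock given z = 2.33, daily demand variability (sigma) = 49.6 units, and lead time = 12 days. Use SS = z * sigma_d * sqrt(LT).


Formula: SS = z * sigma_d * sqrt(LT)
sqrt(LT) = sqrt(12) = 3.4641
SS = 2.33 * 49.6 * 3.4641
SS = 400.3 units

400.3 units


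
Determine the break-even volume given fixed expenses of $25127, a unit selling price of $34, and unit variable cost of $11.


Formula: BEQ = Fixed Costs / (Price - Variable Cost)
Contribution margin = $34 - $11 = $23/unit
BEQ = ceil($25127 / $23/unit) = ceil(1092.48) = 1093 units

1093 units


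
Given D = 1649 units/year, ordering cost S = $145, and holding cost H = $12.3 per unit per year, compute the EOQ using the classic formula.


Formula: EOQ = sqrt(2 * D * S / H)
Numerator: 2 * 1649 * 145 = 478210
2DS/H = 478210 / 12.3 = 38878.9
EOQ = sqrt(38878.9) = 197.2 units

197.2 units


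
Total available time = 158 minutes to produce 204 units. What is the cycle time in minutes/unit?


Formula: CT = Available Time / Number of Units
CT = 158 min / 204 units
CT = 0.77 min/unit

0.77 min/unit


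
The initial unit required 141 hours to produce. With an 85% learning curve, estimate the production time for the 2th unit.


Formula: T_n = T_1 * (learning_rate)^(log2(n)) where learning_rate = rate/100
Doublings = log2(2) = 1
T_n = 141 * 0.85^1
T_n = 141 * 0.85 = 119.9 hours

119.9 hours


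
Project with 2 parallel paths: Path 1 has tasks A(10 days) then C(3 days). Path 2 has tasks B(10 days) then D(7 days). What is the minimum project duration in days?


Path 1 = 10 + 3 = 13 days
Path 2 = 10 + 7 = 17 days
Duration = max(13, 17) = 17 days

17 days


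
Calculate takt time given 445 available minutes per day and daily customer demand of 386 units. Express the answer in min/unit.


Formula: Takt Time = Available Production Time / Customer Demand
Takt = 445 min/day / 386 units/day
Takt = 1.15 min/unit

1.15 min/unit


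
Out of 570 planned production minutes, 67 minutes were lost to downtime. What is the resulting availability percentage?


Formula: Availability = (Planned Time - Downtime) / Planned Time * 100
Uptime = 570 - 67 = 503 min
Availability = 503 / 570 * 100 = 88.2%

88.2%


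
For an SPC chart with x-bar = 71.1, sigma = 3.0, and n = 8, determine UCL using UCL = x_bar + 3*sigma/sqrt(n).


UCL = 71.1 + 3 * 3.0 / sqrt(8)

74.28


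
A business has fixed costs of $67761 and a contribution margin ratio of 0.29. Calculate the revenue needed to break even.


Formula: BER = Fixed Costs / Contribution Margin Ratio
BER = $67761 / 0.29
BER = $233658.62 (to the nearest cent)

$233658.62


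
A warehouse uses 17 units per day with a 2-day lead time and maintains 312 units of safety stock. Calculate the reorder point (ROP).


Formula: ROP = (Daily Demand * Lead Time) + Safety Stock
Demand during lead time = 17 * 2 = 34 units
ROP = 34 + 312 = 346 units

346 units


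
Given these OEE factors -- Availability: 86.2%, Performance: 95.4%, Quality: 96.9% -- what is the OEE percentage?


Formula: OEE = Availability * Performance * Quality / 10000
A * P = 86.2% * 95.4% / 100 = 82.23%
OEE = 82.23% * 96.9% / 100 = 79.7%

79.7%


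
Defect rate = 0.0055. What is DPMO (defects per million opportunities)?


DPMO = defect_rate * 1000000 = 0.0055 * 1000000

5500


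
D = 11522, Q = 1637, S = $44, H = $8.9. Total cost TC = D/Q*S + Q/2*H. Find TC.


TC = 11522/1637 * 44 + 1637/2 * 8.9

$7594.34


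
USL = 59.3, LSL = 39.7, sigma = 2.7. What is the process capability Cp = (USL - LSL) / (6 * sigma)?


Cp = (59.3 - 39.7) / (6 * 2.7)

1.21


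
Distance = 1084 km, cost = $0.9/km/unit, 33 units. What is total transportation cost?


TC = dist * cost * units = 1084 * 0.9 * 33 = $32194.80

$32194.80


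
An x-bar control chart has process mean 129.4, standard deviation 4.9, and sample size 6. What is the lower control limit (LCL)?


LCL = 129.4 - 3 * 4.9 / sqrt(6)

123.4


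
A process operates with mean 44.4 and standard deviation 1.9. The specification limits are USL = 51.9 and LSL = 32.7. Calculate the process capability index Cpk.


Cpu = (51.9 - 44.4) / (3 * 1.9) = 1.32
Cpl = (44.4 - 32.7) / (3 * 1.9) = 2.05
Cpk = min(1.32, 2.05) = 1.32

1.32


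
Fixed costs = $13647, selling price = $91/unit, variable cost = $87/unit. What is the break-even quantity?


Formula: BEQ = Fixed Costs / (Price - Variable Cost)
Contribution margin = $91 - $87 = $4/unit
BEQ = ceil($13647 / $4/unit) = ceil(3411.75) = 3412 units

3412 units


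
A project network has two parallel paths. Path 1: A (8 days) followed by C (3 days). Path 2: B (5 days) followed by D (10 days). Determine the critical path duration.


Path 1 = 8 + 3 = 11 days
Path 2 = 5 + 10 = 15 days
Duration = max(11, 15) = 15 days

15 days


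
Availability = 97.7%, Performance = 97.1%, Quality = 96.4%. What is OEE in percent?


Formula: OEE = Availability * Performance * Quality / 10000
A * P = 97.7% * 97.1% / 100 = 94.87%
OEE = 94.87% * 96.4% / 100 = 91.5%

91.5%


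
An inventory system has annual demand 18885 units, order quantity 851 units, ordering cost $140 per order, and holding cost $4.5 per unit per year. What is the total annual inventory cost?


TC = 18885/851 * 140 + 851/2 * 4.5

$5021.57


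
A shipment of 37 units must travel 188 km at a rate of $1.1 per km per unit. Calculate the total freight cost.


TC = dist * cost * units = 188 * 1.1 * 37 = $7651.60

$7651.60


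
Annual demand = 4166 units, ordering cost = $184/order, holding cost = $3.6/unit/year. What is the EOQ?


Formula: EOQ = sqrt(2 * D * S / H)
Numerator: 2 * 4166 * 184 = 1533088
2DS/H = 1533088 / 3.6 = 425857.8
EOQ = sqrt(425857.8) = 652.6 units

652.6 units


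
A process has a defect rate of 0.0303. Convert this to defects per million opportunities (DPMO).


DPMO = defect_rate * 1000000 = 0.0303 * 1000000

30300


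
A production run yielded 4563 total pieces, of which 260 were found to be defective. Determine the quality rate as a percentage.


Formula: Quality Rate = Good Pieces / Total Pieces * 100
Good pieces = 4563 - 260 = 4303
QR = 4303 / 4563 * 100 = 94.3%

94.3%


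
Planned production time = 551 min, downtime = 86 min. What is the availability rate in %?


Formula: Availability = (Planned Time - Downtime) / Planned Time * 100
Uptime = 551 - 86 = 465 min
Availability = 465 / 551 * 100 = 84.4%

84.4%


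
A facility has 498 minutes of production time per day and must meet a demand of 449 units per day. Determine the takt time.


Formula: Takt Time = Available Production Time / Customer Demand
Takt = 498 min/day / 449 units/day
Takt = 1.11 min/unit

1.11 min/unit


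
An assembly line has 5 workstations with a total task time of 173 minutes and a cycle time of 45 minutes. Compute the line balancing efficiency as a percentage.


Formula: Efficiency = Sum of Task Times / (N_stations * CT) * 100
Total station capacity = 5 stations * 45 min = 225 min
Efficiency = 173 / 225 * 100 = 76.9%

76.9%


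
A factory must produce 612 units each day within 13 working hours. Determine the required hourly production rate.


Formula: Production Rate = Daily Demand / Available Hours
Rate = 612 units/day / 13 hours/day
Rate = 47.1 units/hour

47.1 units/hour


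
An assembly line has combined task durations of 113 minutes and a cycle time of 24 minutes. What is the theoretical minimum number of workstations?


Formula: N_min = ceil(Sum of Task Times / Cycle Time)
N_min = ceil(113 min / 24 min) = ceil(4.7083)
N_min = 5 stations

5


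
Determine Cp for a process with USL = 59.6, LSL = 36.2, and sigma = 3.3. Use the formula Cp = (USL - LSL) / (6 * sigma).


Cp = (59.6 - 36.2) / (6 * 3.3)

1.18


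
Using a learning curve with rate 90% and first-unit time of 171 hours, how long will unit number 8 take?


Formula: T_n = T_1 * (learning_rate)^(log2(n)) where learning_rate = rate/100
Doublings = log2(8) = 3
T_n = 171 * 0.9^3
T_n = 171 * 0.729 = 124.7 hours

124.7 hours


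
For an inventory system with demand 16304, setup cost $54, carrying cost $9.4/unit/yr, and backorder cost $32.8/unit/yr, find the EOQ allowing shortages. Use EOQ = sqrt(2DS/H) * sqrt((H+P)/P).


Formula: EOQ* = sqrt(2DS/H) * sqrt((H+P)/P)
Base EOQ = sqrt(2*16304*54/9.4) = 432.81 units
Correction = sqrt((9.4+32.8)/32.8) = 1.13428
EOQ* = 432.81 * 1.13428 = 490.9 units

490.9 units


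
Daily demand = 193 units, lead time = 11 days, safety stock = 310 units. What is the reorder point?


Formula: ROP = (Daily Demand * Lead Time) + Safety Stock
Demand during lead time = 193 * 11 = 2123 units
ROP = 2123 + 310 = 2433 units

2433 units


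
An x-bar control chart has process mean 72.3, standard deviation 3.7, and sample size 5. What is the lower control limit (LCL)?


LCL = 72.3 - 3 * 3.7 / sqrt(5)

67.34


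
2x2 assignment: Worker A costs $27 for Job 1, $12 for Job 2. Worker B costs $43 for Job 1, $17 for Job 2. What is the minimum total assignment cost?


Option 1: A->1 + B->2 = $27 + $17 = $44
Option 2: A->2 + B->1 = $12 + $43 = $55
Min cost = min($44, $55) = $44

$44


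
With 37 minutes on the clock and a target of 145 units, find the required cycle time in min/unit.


Formula: CT = Available Time / Number of Units
CT = 37 min / 145 units
CT = 0.26 min/unit

0.26 min/unit


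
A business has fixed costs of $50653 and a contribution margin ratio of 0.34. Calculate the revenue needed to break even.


Formula: BER = Fixed Costs / Contribution Margin Ratio
BER = $50653 / 0.34
BER = $148979.41 (to the nearest cent)

$148979.41


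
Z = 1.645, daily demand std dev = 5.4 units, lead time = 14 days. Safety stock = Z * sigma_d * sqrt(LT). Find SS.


Formula: SS = z * sigma_d * sqrt(LT)
sqrt(LT) = sqrt(14) = 3.7417
SS = 1.645 * 5.4 * 3.7417
SS = 33.2 units

33.2 units


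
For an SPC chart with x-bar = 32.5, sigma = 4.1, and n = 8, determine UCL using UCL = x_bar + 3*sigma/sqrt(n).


UCL = 32.5 + 3 * 4.1 / sqrt(8)

36.85


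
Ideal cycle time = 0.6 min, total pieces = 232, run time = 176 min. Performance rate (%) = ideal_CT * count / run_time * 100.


Formula: Performance = (Ideal CT * Total Count) / Run Time * 100
Ideal output time = 0.6 * 232 = 139.2 min
Performance = 139.2 / 176 * 100 = 79.1%

79.1%


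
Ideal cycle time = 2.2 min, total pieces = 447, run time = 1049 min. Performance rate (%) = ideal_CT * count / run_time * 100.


Formula: Performance = (Ideal CT * Total Count) / Run Time * 100
Ideal output time = 2.2 * 447 = 983.4 min
Performance = 983.4 / 1049 * 100 = 93.7%

93.7%


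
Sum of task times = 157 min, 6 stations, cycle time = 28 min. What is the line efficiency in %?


Formula: Efficiency = Sum of Task Times / (N_stations * CT) * 100
Total station capacity = 6 stations * 28 min = 168 min
Efficiency = 157 / 168 * 100 = 93.5%

93.5%


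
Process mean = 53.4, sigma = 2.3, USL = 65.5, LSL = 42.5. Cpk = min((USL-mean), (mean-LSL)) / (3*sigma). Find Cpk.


Cpu = (65.5 - 53.4) / (3 * 2.3) = 1.75
Cpl = (53.4 - 42.5) / (3 * 2.3) = 1.58
Cpk = min(1.75, 1.58) = 1.58

1.58


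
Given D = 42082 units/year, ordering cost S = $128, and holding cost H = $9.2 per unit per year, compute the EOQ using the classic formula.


Formula: EOQ = sqrt(2 * D * S / H)
Numerator: 2 * 42082 * 128 = 10772992
2DS/H = 10772992 / 9.2 = 1170977.4
EOQ = sqrt(1170977.4) = 1082.1 units

1082.1 units


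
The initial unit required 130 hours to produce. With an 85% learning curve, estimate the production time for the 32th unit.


Formula: T_n = T_1 * (learning_rate)^(log2(n)) where learning_rate = rate/100
Doublings = log2(32) = 5
T_n = 130 * 0.85^5
T_n = 130 * 0.4437 = 57.7 hours

57.7 hours
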